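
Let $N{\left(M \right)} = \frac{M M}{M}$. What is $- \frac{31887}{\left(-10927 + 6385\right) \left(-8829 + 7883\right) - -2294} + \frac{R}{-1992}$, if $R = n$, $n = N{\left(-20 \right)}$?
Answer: $\frac{1403851}{535228737} \approx 0.0026229$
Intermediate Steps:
$N{\left(M \right)} = M$ ($N{\left(M \right)} = \frac{M^{2}}{M} = M$)
$n = -20$
$R = -20$
$- \frac{31887}{\left(-10927 + 6385\right) \left(-8829 + 7883\right) - -2294} + \frac{R}{-1992} = - \frac{31887}{\left(-10927 + 6385\right) \left(-8829 + 7883\right) - -2294} - \frac{20}{-1992} = - \frac{31887}{\left(-4542\right) \left(-946\right) + 2294} - - \frac{5}{498} = - \frac{31887}{4296732 + 2294} + \frac{5}{498} = - \frac{31887}{4299026} + \frac{5}{498} = \frac{1403851}{535228737}$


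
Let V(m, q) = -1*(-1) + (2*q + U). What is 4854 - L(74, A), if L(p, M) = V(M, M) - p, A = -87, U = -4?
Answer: 5105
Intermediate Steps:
V(m, q) = -3 + 2*q (V(m, q) = -1*(-1) + (2*q - 4) = 1 + (-4 + 2*q) = -3 + 2*q)
L(p, M) = -3 - p + 2*M (L(p, M) = (-3 + 2*M) - p = -3 - p + 2*M)
4854 - L(74, A) = 4854 - (-3 - 1*74 + 2*(-87)) = 4854 - (-3 - 74 - 174) = 4854 - 1*(-251) = 4854 + 251 = 5105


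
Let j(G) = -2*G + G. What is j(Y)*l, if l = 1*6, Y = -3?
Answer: 18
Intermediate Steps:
j(G) = -G
l = 6
j(Y)*l = -1*(-3)*6 = 3*6 = 18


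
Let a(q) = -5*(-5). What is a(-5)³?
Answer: 15625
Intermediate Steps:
a(q) = 25
a(-5)³ = 25³ = 15625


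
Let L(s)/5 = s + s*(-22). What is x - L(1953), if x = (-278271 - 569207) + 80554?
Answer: -561859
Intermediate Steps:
L(s) = -105*s (L(s) = 5*(s + s*(-22)) = 5*(s - 22*s) = 5*(-21*s) = -105*s)
x = -766924 (x = -847478 + 80554 = -766924)
x - L(1953) = -766924 - (-105)*1953 = -766924 - 1*(-205065) = -766924 + 205065 = -561859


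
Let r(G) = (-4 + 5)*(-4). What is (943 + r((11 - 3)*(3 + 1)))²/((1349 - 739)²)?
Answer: 881721/372100 ≈ 2.3696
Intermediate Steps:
r(G) = -4 (r(G) = 1*(-4) = -4)
(943 + r((11 - 3)*(3 + 1)))²/((1349 - 739)²) = (943 - 4)²/((1349 - 739)²) = 939²/(610²) = 881721/372100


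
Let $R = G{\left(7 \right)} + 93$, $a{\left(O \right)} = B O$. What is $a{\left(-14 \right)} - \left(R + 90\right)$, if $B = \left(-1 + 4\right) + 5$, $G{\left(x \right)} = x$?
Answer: $-302$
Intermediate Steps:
$B = 8$ ($B = 3 + 5 = 8$)
$a{\left(O \right)} = 8 O$
$R = 100$ ($R = 7 + 93 = 100$)
$a{\left(-14 \right)} - \left(R + 90\right) = 8 \left(-14\right) - \left(100 + 90\right) = -112 - 190 = -302$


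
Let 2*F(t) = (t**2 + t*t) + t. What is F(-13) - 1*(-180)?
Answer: 685/2 ≈ 342.50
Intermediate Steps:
F(t) = t**2 + t/2 (F(t) = ((t**2 + t*t) + t)/2 = ((t**2 + t**2) + t)/2 = (2*t**2 + t)/2 = (t + 2*t**2)/2 = t**2 + t/2)
F(-13) - 1*(-180) = -13*(1/2 - 13) - 1*(-180) = -13*(-25/2) + 180 = 325/2 + 180 = 685/2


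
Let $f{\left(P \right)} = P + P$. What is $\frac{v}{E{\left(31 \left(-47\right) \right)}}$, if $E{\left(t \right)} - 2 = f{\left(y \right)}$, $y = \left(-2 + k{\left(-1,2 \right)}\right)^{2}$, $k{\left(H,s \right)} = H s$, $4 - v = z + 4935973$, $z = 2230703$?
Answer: $- \frac{3583336}{17} \approx -2.1078 \cdot 10^{5}$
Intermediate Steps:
$v = -7166672$ ($v = 4 - \left(2230703 + 4935973\right) = 4 - 7166676 = -7166672$)
$y = 16$ ($y = \left(-2 - 2\right)^{2} = \left(-4\right)^{2} = 16$)
$f{\left(P \right)} = 2 P$
$E{\left(t \right)} = 34$ ($E{\left(t \right)} = 2 + 2 \cdot 16 = 2 + 32 = 34$)
$\frac{v}{E{\left(31 \left(-47\right) \right)}} = - \frac{7166672}{34} = \left(-7166672\right) \frac{1}{34} = - \frac{3583336}{17}$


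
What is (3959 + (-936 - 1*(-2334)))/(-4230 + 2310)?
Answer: -5357/1920 ≈ -2.7901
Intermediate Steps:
(3959 + (-936 - 1*(-2334)))/(-4230 + 2310) = (3959 + (-936 + 2334))/(-1920) = (3959 + 1398)*(-1/1920) = 5357*(-1/1920) = -5357/1920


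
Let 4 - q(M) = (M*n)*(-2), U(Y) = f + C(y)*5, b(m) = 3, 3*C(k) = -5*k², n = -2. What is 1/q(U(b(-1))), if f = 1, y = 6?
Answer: 1/1200 ≈ 0.00083333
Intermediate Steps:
C(k) = -5*k²/3 (C(k) = (-5*k²)/3 = -5*k²/3)
U(Y) = -299 (U(Y) = 1 - 5/3*6²*5 = 1 - 5/3*36*5 = 1 - 60*5 = 1 - 300 = -299)
q(M) = 4 - 4*M (q(M) = 4 - M*(-2)*(-2) = 4 - (-2*M)*(-2) = 4 - 4*M)
1/q(U(b(-1))) = 1/(4 - 4*(-299)) = 1/(4 + 1196) = 1/1200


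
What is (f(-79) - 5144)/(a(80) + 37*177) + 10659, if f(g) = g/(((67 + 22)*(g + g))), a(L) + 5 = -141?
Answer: 12147509075/1139734 ≈ 10658.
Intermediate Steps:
a(L) = -146 (a(L) = -5 - 141 = -146)
f(g) = 1/178 (f(g) = g/((89*(2*g))) = g/((178*g)) = g*(1/(178*g)) = 1/178)
(f(-79) - 5144)/(a(80) + 37*177) + 10659 = (1/178 - 5144)/(-146 + 37*177) + 10659 = -915631/(178*(-146 + 6549)) + 10659 = -915631/178/6403 + 10659 = -915631/178*1/6403 + 10659 = -915631/1139734 + 10659 = 12147509075/1139734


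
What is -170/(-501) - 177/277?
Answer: -41587/138777 ≈ -0.29967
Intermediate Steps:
-170/(-501) - 177/277 = -170*(-1/501) - 177*1/277 = 170/501 - 177/277 = -41587/138777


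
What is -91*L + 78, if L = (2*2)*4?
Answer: -1378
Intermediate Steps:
L = 16 (L = 4*4 = 16)
-91*L + 78 = -91*16 + 78 = -1456 + 78 = -1378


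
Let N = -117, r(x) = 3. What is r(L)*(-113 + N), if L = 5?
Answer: -690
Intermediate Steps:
r(L)*(-113 + N) = 3*(-113 - 117) = 3*(-230) = -690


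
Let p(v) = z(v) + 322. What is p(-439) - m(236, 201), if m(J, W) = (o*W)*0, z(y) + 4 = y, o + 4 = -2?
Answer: -121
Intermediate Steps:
o = -6 (o = -4 - 2 = -6)
z(y) = -4 + y
p(v) = 318 + v (p(v) = (-4 + v) + 322 = 318 + v)
m(J, W) = 0 (m(J, W) = -6*W*0 = 0)
p(-439) - m(236, 201) = (318 - 439) - 1*0 = -121 + 0 = -121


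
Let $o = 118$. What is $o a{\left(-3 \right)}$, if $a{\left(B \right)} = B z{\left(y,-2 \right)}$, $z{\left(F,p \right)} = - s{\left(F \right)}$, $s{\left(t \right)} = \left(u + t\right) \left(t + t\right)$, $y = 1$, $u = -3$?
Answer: $-1416$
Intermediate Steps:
$s{\left(t \right)} = 2 t \left(-3 + t\right)$ ($s{\left(t \right)} = \left(-3 + t\right) \left(t + t\right) = \left(-3 + t\right) 2 t = 2 t \left(-3 + t\right)$)
$z{\left(F,p \right)} = - 2 F \left(-3 + F\right)$
$a{\left(B \right)} = 4 B$ ($a{\left(B \right)} = B 2 \cdot 1 \left(3 - 1\right) = B 2 \cdot 1 \cdot 2 = B 4 = 4 B$)
$o a{\left(-3 \right)} = 118 \cdot 4 \left(-3\right) = 118 \left(-12\right) = -1416$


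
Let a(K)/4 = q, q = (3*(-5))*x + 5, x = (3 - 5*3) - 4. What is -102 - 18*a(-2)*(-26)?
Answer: 458538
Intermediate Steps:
x = -16 (x = (3 - 15) - 4 = -12 - 4 = -16)
q = 245 (q = (3*(-5))*(-16) + 5 = -15*(-16) + 5 = 240 + 5 = 245)
a(K) = 980 (a(K) = 4*245 = 980)
-102 - 18*a(-2)*(-26) = -102 - 18*980*(-26) = -102 - 17640*(-26) = -102 + 458640 = 458538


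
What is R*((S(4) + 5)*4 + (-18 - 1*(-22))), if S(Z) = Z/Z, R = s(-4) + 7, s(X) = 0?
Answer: 196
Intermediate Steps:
R = 7 (R = 0 + 7 = 7)
S(Z) = 1
R*((S(4) + 5)*4 + (-18 - 1*(-22))) = 7*((1 + 5)*4 + (-18 - 1*(-22))) = 7*(6*4 + (-18 + 22)) = 7*(24 + 4) = 7*28 = 196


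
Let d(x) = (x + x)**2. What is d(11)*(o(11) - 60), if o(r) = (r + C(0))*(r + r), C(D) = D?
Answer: 88088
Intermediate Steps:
d(x) = 4*x**2 (d(x) = (2*x)**2 = 4*x**2)
o(r) = 2*r**2 (o(r) = (r + 0)*(r + r) = r*(2*r) = 2*r**2)
d(11)*(o(11) - 60) = (4*11**2)*(2*11**2 - 60) = (4*121)*(2*121 - 60) = 484*(242 - 60) = 484*182 = 88088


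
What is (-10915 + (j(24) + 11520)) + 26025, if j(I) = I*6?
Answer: 26774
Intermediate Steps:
j(I) = 6*I
(-10915 + (j(24) + 11520)) + 26025 = (-10915 + (6*24 + 11520)) + 26025 = (-10915 + (144 + 11520)) + 26025 = (-10915 + 11664) + 26025 = 749 + 26025 = 26774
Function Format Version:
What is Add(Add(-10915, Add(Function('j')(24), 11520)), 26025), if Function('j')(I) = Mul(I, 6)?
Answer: 26774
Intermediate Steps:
Function('j')(I) = Mul(6, I)
Add(Add(-10915, Add(Function('j')(24), 11520)), 26025) = Add(Add(-10915, Add(Mul(6, 24), 11520)), 26025) = Add(Add(-10915, Add(144, 11520)), 26025) = Add(Add(-10915, 11664), 26025) = Add(749, 26025) = 26774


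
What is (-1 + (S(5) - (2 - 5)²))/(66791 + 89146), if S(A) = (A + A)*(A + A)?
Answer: 30/51979 ≈ 0.00057716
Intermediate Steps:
S(A) = 4*A² (S(A) = (2*A)*(2*A) = 4*A²)
(-1 + (S(5) - (2 - 5)²))/(66791 + 89146) = (-1 + (4*5² - (2 - 5)²))/(66791 + 89146) = (-1 + (4*25 - 1*(-3)²))/155937 = (-1 + (100 - 1*9))*(1/155937) = (-1 + (100 - 9))*(1/155937) = (-1 + 91)*(1/155937) = 90*(1/155937) = 30/51979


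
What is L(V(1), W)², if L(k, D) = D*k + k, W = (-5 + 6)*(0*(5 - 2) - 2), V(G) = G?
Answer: 1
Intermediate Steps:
W = -2 (W = 1*(0*3 - 2) = 1*(0 - 2) = 1*(-2) = -2)
L(k, D) = k + D*k
L(V(1), W)² = (1*(1 - 2))² = (1*(-1))² = (-1)² = 1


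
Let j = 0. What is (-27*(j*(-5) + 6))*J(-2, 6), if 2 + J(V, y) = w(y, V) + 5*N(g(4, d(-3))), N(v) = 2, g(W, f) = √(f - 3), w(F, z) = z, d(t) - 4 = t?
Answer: -972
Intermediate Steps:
d(t) = 4 + t
g(W, f) = √(-3 + f)
J(V, y) = 8 + V (J(V, y) = -2 + (V + 5*2) = -2 + (V + 10) = -2 + (10 + V) = 8 + V)
(-27*(j*(-5) + 6))*J(-2, 6) = (-27*(0*(-5) + 6))*(8 - 2) = -27*(0 + 6)*6 = -27*6*6 = -162*6 = -972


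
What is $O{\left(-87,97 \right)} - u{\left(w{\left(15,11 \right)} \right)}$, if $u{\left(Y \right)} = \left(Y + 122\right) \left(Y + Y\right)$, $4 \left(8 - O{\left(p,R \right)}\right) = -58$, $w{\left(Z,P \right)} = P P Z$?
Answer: $- \frac{14062575}{2} \approx -7.0313 \cdot 10^{6}$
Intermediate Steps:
$w{\left(Z,P \right)} = Z P^{2}$
$O{\left(p,R \right)} = \frac{45}{2}$ ($O{\left(p,R \right)} = 8 - - \frac{29}{2} = 8 + \frac{29}{2} = \frac{45}{2}$)
$u{\left(Y \right)} = 2 Y \left(122 + Y\right)$ ($u{\left(Y \right)} = \left(122 + Y\right) 2 Y = 2 Y \left(122 + Y\right)$)
$O{\left(-87,97 \right)} - u{\left(w{\left(15,11 \right)} \right)} = \frac{45}{2} - 2 \cdot 15 \cdot 11^{2} \left(122 + 15 \cdot 11^{2}\right) = \frac{45}{2} - 2 \cdot 15 \cdot 121 \left(122 + 15 \cdot 121\right) = \frac{45}{2} - 2 \cdot 1815 \left(122 + 1815\right) = \frac{45}{2} - 2 \cdot 1815 \cdot 1937 = \frac{45}{2} - 7031310 = - \frac{14062575}{2}$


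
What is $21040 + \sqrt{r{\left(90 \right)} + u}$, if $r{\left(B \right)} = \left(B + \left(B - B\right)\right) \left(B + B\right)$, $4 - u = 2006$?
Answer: $21040 + \sqrt{14198} \approx 21159.0$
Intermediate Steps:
$u = -2002$ ($u = 4 - 2006 = -2002$)
$r{\left(B \right)} = 2 B^{2}$ ($r{\left(B \right)} = \left(B + 0\right) 2 B = B 2 B = 2 B^{2}$)
$21040 + \sqrt{r{\left(90 \right)} + u} = 21040 + \sqrt{2 \cdot 90^{2} - 2002} = 21040 + \sqrt{2 \cdot 8100 - 2002} = 21040 + \sqrt{16200 - 2002} = 21040 + \sqrt{14198}$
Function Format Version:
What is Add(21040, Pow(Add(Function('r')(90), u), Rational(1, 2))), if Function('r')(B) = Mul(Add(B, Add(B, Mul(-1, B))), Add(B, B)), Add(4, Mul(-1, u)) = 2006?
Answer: Add(21040, Pow(14198, Rational(1, 2))) ≈ 21159.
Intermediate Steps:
u = -2002 (u = Add(4, Mul(-1, 2006)) = Add(4, -2006) = -2002)
Function('r')(B) = Mul(2, Pow(B, 2)) (Function('r')(B) = Mul(Add(B, 0), Mul(2, B)) = Mul(B, Mul(2, B)) = Mul(2, Pow(B, 2)))
Add(21040, Pow(Add(Function('r')(90), u), Rational(1, 2))) = Add(21040, Pow(Add(Mul(2, Pow(90, 2)), -2002), Rational(1, 2))) = Add(21040, Pow(Add(Mul(2, 8100), -2002), Rational(1, 2))) = Add(21040, Pow(Add(16200, -2002), Rational(1, 2))) = Add(21040, Pow(14198, Rational(1, 2)))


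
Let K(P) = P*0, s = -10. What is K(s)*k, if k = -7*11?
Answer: 0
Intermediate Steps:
k = -77
K(P) = 0
K(s)*k = 0*(-77) = 0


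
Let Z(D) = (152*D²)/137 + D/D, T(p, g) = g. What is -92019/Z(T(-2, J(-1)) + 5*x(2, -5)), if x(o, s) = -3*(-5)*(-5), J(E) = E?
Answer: -12606603/21489289 ≈ -0.58665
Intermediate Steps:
x(o, s) = -75 (x(o, s) = 15*(-5) = -75)
Z(D) = 1 + 152*D²/137 (Z(D) = (152*D²)*(1/137) + 1 = 152*D²/137 + 1 = 1 + 152*D²/137)
-92019/Z(T(-2, J(-1)) + 5*x(2, -5)) = -92019/(1 + 152*(-1 + 5*(-75))²/137) = -92019/(1 + 152*(-1 - 375)²/137) = -92019/(1 + (152/137)*(-376)²) = -92019/(1 + (152/137)*141376) = -92019/(1 + 21489152/137) = -92019/21489289/137 = -92019*137/21489289 = -12606603/21489289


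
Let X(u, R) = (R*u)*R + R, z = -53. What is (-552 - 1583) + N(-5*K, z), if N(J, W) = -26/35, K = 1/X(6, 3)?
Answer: -74751/35 ≈ -2135.7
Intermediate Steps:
X(u, R) = R + u*R² (X(u, R) = u*R² + R = R + u*R²)
K = 1/57 (K = 1/(3*(1 + 3*6)) = 1/(3*(1 + 18)) = 1/(3*19) = 1/57 ≈ 0.017544)
N(J, W) = -26/35 (N(J, W) = -26*1/35 = -26/35)
(-552 - 1583) + N(-5*K, z) = (-552 - 1583) - 26/35 = -2135 - 26/35 = -74751/35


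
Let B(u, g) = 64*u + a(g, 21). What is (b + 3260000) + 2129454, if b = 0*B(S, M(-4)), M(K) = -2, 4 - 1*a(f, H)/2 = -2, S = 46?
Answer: 5389454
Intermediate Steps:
a(f, H) = 12 (a(f, H) = 8 - 2*(-2) = 8 + 4 = 12)
B(u, g) = 12 + 64*u (B(u, g) = 64*u + 12 = 12 + 64*u)
b = 0 (b = 0*(12 + 64*46) = 0*(12 + 2944) = 0*2956 = 0)
(b + 3260000) + 2129454 = (0 + 3260000) + 2129454 = 3260000 + 2129454 = 5389454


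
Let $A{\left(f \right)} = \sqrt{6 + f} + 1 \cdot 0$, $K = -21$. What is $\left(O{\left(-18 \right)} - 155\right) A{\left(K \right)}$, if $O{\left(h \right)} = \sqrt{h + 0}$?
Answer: $i \sqrt{15} \left(-155 + 3 i \sqrt{2}\right) \approx -16.432 - 600.31 i$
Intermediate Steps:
$A{\left(f \right)} = \sqrt{6 + f}$ ($A{\left(f \right)} = \sqrt{6 + f} + 0 = \sqrt{6 + f}$)
$O{\left(h \right)} = \sqrt{h}$
$\left(O{\left(-18 \right)} - 155\right) A{\left(K \right)} = \left(\sqrt{-18} - 155\right) \sqrt{6 - 21} = \left(3 i \sqrt{2} - 155\right) \sqrt{-15} = \left(-155 + 3 i \sqrt{2}\right) i \sqrt{15} = i \sqrt{15} \left(-155 + 3 i \sqrt{2}\right)$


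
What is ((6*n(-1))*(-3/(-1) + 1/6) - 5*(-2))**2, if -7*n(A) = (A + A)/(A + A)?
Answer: 2601/49 ≈ 53.082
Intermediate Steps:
n(A) = -1/7 (n(A) = -(A + A)/(7*(A + A)) = -2*A/(7*(2*A)) = -2*A*1/(2*A)/7 = -1/7*1 = -1/7)
((6*n(-1))*(-3/(-1) + 1/6) - 5*(-2))**2 = ((6*(-1/7))*(-3/(-1) + 1/6) - 5*(-2))**2 = (-6*(-3*(-1) + 1*(1/6))/7 + 10)**2 = (-6*(3 + 1/6)/7 + 10)**2 = (-6/7*19/6 + 10)**2 = (-19/7 + 10)**2 = (51/7)**2 = 2601/49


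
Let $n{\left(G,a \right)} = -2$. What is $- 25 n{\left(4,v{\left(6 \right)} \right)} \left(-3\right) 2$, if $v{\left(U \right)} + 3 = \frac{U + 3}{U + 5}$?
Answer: $-300$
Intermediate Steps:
$v{\left(U \right)} = -3 + \frac{3 + U}{5 + U}$ ($v{\left(U \right)} = -3 + \frac{U + 3}{U + 5} = -3 + \frac{3 + U}{5 + U}$)
$- 25 n{\left(4,v{\left(6 \right)} \right)} \left(-3\right) 2 = - 25 \left(\left(-2\right) \left(-3\right)\right) 2 = \left(-25\right) 6 \cdot 2 = \left(-150\right) 2 = -300$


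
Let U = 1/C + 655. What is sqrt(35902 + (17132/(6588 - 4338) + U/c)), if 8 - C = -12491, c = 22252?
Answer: sqrt(3906270102129133247532830)/10429790550 ≈ 189.50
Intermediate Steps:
C = 12499 (C = 8 - 1*(-12491) = 8 + 12491 = 12499)
U = 8186846/12499 (U = 1/12499 + 655 = 8186846/12499 ≈ 655.00)
sqrt(35902 + (17132/(6588 - 4338) + U/c)) = sqrt(35902 + (17132/(6588 - 4338) + (8186846/12499)/22252)) = sqrt(35902 + (17132/2250 + (8186846/12499)*(1/22252))) = sqrt(35902 + (17132*(1/2250) + 4093423/139063874)) = sqrt(35902 + (8566/1125 + 4093423/139063874)) = sqrt(35902 + 1195826245559/156446858250) = sqrt(5617950931137059/156446858250) = sqrt(3906270102129133247532830)/10429790550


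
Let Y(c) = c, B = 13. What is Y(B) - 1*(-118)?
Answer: 131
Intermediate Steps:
Y(B) - 1*(-118) = 13 - 1*(-118) = 13 + 118 = 131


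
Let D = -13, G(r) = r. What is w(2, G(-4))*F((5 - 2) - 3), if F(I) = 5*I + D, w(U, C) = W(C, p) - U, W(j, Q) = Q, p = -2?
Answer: 52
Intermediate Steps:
w(U, C) = -2 - U
F(I) = -13 + 5*I (F(I) = 5*I - 13 = -13 + 5*I)
w(2, G(-4))*F((5 - 2) - 3) = (-2 - 1*2)*(-13 + 5*((5 - 2) - 3)) = (-2 - 2)*(-13 + 5*(3 - 3)) = -4*(-13 + 5*0) = -4*(-13 + 0) = -4*(-13) = 52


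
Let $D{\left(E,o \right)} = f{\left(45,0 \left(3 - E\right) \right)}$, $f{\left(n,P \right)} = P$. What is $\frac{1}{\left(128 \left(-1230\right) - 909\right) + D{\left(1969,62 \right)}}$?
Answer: $- \frac{1}{158349} \approx -6.3152 \cdot 10^{-6}$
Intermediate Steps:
$D{\left(E,o \right)} = 0$ ($D{\left(E,o \right)} = 0 \left(3 - E\right) = 0$)
$\frac{1}{\left(128 \left(-1230\right) - 909\right) + D{\left(1969,62 \right)}} = \frac{1}{\left(128 \left(-1230\right) - 909\right) + 0} = \frac{1}{\left(-157440 - 909\right) + 0} = \frac{1}{-158349 + 0} = \frac{1}{-158349} = - \frac{1}{158349}$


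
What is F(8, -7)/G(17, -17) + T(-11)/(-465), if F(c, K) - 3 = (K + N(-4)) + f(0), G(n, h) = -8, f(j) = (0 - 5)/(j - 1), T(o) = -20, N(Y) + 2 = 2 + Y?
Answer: 311/744 ≈ 0.41801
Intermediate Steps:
N(Y) = Y (N(Y) = -2 + (2 + Y) = Y)
f(j) = -5/(-1 + j)
F(c, K) = 4 + K (F(c, K) = 3 + ((K - 4) - 5/(-1 + 0)) = 3 + ((-4 + K) - 5/(-1)) = 3 + ((-4 + K) - 5*(-1)) = 3 + ((-4 + K) + 5) = 3 + (1 + K) = 4 + K)
F(8, -7)/G(17, -17) + T(-11)/(-465) = (4 - 7)/(-8) - 20/(-465) = -3*(-⅛) - 20*(-1/465) = 3/8 + 4/93 = 311/744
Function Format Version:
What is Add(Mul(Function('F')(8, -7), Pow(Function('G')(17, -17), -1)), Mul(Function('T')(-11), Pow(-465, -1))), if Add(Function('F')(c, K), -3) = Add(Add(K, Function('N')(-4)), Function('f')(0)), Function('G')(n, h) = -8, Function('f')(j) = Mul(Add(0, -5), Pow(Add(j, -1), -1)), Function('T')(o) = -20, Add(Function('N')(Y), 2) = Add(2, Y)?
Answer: Rational(311, 744) ≈ 0.41801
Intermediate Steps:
Function('N')(Y) = Y (Function('N')(Y) = Add(-2, Add(2, Y)) = Y)
Function('f')(j) = Mul(-5, Pow(Add(-1, j), -1))
Function('F')(c, K) = Add(4, K) (Function('F')(c, K) = Add(3, Add(Add(K, -4), Mul(-5, Pow(Add(-1, 0), -1)))) = Add(3, Add(Add(-4, K), Mul(-5, Pow(-1, -1)))) = Add(3, Add(Add(-4, K), Mul(-5, -1))) = Add(3, Add(Add(-4, K), 5)) = Add(3, Add(1, K)) = Add(4, K))
Add(Mul(Function('F')(8, -7), Pow(Function('G')(17, -17), -1)), Mul(Function('T')(-11), Pow(-465, -1))) = Add(Mul(Add(4, -7), Pow(-8, -1)), Mul(-20, Pow(-465, -1))) = Add(Mul(-3, Rational(-1, 8)), Mul(-20, Rational(-1, 465))) = Add(Rational(3, 8), Rational(4, 93)) = Rational(311, 744)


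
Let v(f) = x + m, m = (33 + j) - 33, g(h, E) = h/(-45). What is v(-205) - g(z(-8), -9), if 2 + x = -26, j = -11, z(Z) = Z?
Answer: -1763/45 ≈ -39.178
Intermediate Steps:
g(h, E) = -h/45 (g(h, E) = h*(-1/45) = -h/45)
x = -28 (x = -2 - 26 = -28)
m = -11 (m = (33 - 11) - 33 = 22 - 33 = -11)
v(f) = -39 (v(f) = -28 - 11 = -39)
v(-205) - g(z(-8), -9) = -39 - (-1)*(-8)/45 = -39 - 1*8/45 = -39 - 8/45 = -1763/45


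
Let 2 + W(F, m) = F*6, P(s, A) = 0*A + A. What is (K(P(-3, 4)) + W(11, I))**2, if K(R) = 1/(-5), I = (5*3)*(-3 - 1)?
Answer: 101761/25 ≈ 4070.4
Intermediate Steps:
P(s, A) = A (P(s, A) = 0 + A = A)
I = -60 (I = 15*(-4) = -60)
W(F, m) = -2 + 6*F (W(F, m) = -2 + F*6 = -2 + 6*F)
K(R) = -1/5
(K(P(-3, 4)) + W(11, I))**2 = (-1/5 + (-2 + 6*11))**2 = (-1/5 + (-2 + 66))**2 = (-1/5 + 64)**2 = (319/5)**2 = 101761/25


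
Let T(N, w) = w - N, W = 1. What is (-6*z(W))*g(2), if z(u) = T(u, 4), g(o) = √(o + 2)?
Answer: -36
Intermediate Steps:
g(o) = √(2 + o)
z(u) = 4 - u
(-6*z(W))*g(2) = (-6*(4 - 1*1))*√(2 + 2) = (-6*(4 - 1))*√4 = -6*3*2 = -18*2 = -36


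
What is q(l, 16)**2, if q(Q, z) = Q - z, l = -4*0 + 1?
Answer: 225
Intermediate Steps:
l = 1 (l = 0 + 1 = 1)
q(l, 16)**2 = (1 - 1*16)**2 = (1 - 16)**2 = (-15)**2 = 225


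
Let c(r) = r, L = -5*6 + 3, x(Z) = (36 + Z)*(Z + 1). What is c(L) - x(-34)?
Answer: 39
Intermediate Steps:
x(Z) = (1 + Z)*(36 + Z) (x(Z) = (36 + Z)*(1 + Z) = (1 + Z)*(36 + Z))
L = -27 (L = -30 + 3 = -27)
c(L) - x(-34) = -27 - (36 + (-34)² + 37*(-34)) = -27 - (36 + 1156 - 1258) = -27 - 1*(-66) = -27 + 66 = 39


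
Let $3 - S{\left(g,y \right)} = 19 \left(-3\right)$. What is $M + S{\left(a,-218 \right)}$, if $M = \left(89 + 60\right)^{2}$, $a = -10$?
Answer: $22261$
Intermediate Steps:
$M = 22201$ ($M = 149^{2} = 22201$)
$S{\left(g,y \right)} = 60$ ($S{\left(g,y \right)} = 3 - 19 \left(-3\right) = 3 - -57 = 3 + 57 = 60$)
$M + S{\left(a,-218 \right)} = 22201 + 60 = 22261$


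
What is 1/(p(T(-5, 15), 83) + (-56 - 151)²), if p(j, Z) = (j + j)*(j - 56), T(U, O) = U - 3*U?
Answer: 1/41929 ≈ 2.3850e-5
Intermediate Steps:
T(U, O) = -2*U
p(j, Z) = 2*j*(-56 + j) (p(j, Z) = (2*j)*(-56 + j) = 2*j*(-56 + j))
1/(p(T(-5, 15), 83) + (-56 - 151)²) = 1/(2*(-2*(-5))*(-56 - 2*(-5)) + (-56 - 151)²) = 1/(2*10*(-56 + 10) + (-207)²) = 1/(2*10*(-46) + 42849) = 1/(-920 + 42849) = 1/41929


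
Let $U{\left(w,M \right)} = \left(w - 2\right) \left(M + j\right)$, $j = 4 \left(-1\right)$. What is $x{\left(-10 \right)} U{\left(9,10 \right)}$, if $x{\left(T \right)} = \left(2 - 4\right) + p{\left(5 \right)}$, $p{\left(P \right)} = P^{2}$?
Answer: $966$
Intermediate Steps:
$j = -4$
$U{\left(w,M \right)} = \left(-4 + M\right) \left(-2 + w\right)$ ($U{\left(w,M \right)} = \left(w - 2\right) \left(M - 4\right) = \left(-2 + w\right) \left(-4 + M\right) = \left(-4 + M\right) \left(-2 + w\right)$)
$x{\left(T \right)} = 23$ ($x{\left(T \right)} = \left(2 - 4\right) + 5^{2} = -2 + 25 = 23$)
$x{\left(-10 \right)} U{\left(9,10 \right)} = 23 \left(8 - 36 - 20 + 10 \cdot 9\right) = 23 \left(8 - 36 - 20 + 90\right) = 23 \cdot 42 = 966$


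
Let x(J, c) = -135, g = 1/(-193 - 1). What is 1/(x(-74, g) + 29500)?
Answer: 1/29365 ≈ 3.4054e-5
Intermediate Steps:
g = -1/194 (g = 1/(-194) = -1/194 ≈ -0.0051546)
1/(x(-74, g) + 29500) = 1/(-135 + 29500) = 1/29365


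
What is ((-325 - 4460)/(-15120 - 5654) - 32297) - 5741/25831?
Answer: -1333153229909/41277938 ≈ -32297.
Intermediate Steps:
((-325 - 4460)/(-15120 - 5654) - 32297) - 5741/25831 = (-4785/(-20774) - 32297) - 5741*1/25831 = (-4785*(-1/20774) - 32297) - 5741/25831 = (4785/20774 - 32297) - 5741/25831 = -670933093/20774 - 5741/25831 = -1333153229909/41277938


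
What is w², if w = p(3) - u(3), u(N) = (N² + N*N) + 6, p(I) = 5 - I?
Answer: 484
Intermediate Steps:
u(N) = 6 + 2*N² (u(N) = (N² + N²) + 6 = 2*N² + 6 = 6 + 2*N²)
w = -22 (w = (5 - 1*3) - (6 + 2*3²) = (5 - 3) - (6 + 2*9) = 2 - (6 + 18) = 2 - 1*24 = 2 - 24 = -22)
w² = (-22)² = 484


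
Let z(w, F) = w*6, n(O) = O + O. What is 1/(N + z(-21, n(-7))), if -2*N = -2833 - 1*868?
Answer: 2/3449 ≈ 0.00057988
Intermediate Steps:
n(O) = 2*O
z(w, F) = 6*w
N = 3701/2 (N = -(-2833 - 1*868)/2 = -(-2833 - 868)/2 = -½*(-3701) = 3701/2 ≈ 1850.5)
1/(N + z(-21, n(-7))) = 1/(3701/2 + 6*(-21)) = 1/(3701/2 - 126) = 1/(3449/2) = 2/3449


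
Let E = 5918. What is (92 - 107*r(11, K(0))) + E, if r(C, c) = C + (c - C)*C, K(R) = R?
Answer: 17780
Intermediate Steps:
r(C, c) = C + C*(c - C)
(92 - 107*r(11, K(0))) + E = (92 - 1177*(1 + 0 - 1*11)) + 5918 = (92 - 1177*(1 + 0 - 11)) + 5918 = (92 - 1177*(-10)) + 5918 = (92 - 107*(-110)) + 5918 = (92 + 11770) + 5918 = 11862 + 5918 = 17780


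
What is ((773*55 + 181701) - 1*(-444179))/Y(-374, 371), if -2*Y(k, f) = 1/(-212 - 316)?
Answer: 705825120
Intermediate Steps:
Y(k, f) = 1/1056 (Y(k, f) = -1/(2*(-212 - 316)) = -½/(-528) = -½*(-1/528) = 1/1056)
((773*55 + 181701) - 1*(-444179))/Y(-374, 371) = ((773*55 + 181701) - 1*(-444179))/(1/1056) = ((42515 + 181701) + 444179)*1056 = (224216 + 444179)*1056 = 668395*1056 = 705825120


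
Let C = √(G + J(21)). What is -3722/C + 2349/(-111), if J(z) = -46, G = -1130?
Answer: -783/37 + 1861*I*√6/42 ≈ -21.162 + 108.54*I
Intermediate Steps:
C = 14*I*√6 (C = √(-1130 - 46) = √(-1176) = 14*I*√6 ≈ 34.293*I)
-3722/C + 2349/(-111) = -3722*(-I*√6/84) + 2349/(-111) = -(-1861)*I*√6/42 + 2349*(-1/111) = 1861*I*√6/42 - 783/37 = -783/37 + 1861*I*√6/42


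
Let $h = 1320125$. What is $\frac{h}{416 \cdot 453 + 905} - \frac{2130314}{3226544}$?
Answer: $\frac{1928030025579}{305477893016} \approx 6.3115$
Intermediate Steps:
$\frac{h}{416 \cdot 453 + 905} - \frac{2130314}{3226544} = \frac{1320125}{416 \cdot 453 + 905} - \frac{2130314}{3226544} = \frac{1320125}{188448 + 905} - \frac{1065157}{1613272} = \frac{1320125}{189353} - \frac{1065157}{1613272} = \frac{1928030025579}{305477893016}$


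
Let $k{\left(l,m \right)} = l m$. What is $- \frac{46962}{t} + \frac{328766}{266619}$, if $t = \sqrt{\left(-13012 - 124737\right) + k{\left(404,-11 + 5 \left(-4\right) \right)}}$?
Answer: $\frac{328766}{266619} + \frac{15654 i \sqrt{16697}}{16697} \approx 1.2331 + 121.15 i$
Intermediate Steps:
$t = 3 i \sqrt{16697}$ ($t = \sqrt{\left(-13012 - 124737\right) + 404 \left(-11 + 5 \left(-4\right)\right)} = \sqrt{-137749 + 404 \left(-11 - 20\right)} = \sqrt{-137749 + 404 \left(-31\right)} = \sqrt{-137749 - 12524} = \sqrt{-150273} = 3 i \sqrt{16697} \approx 387.65 i$)
$- \frac{46962}{t} + \frac{328766}{266619} = - \frac{46962}{3 i \sqrt{16697}} + \frac{328766}{266619} = - 46962 \left(- \frac{i \sqrt{16697}}{50091}\right) + 328766 \cdot \frac{1}{266619} = \frac{15654 i \sqrt{16697}}{16697} + \frac{328766}{266619} = \frac{328766}{266619} + \frac{15654 i \sqrt{16697}}{16697}$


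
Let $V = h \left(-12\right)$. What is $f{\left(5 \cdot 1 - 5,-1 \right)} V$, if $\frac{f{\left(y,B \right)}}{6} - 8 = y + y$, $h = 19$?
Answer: $-10944$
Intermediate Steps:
$f{\left(y,B \right)} = 48 + 12 y$ ($f{\left(y,B \right)} = 48 + 6 \left(y + y\right) = 48 + 6 \cdot 2 y = 48 + 12 y$)
$V = -228$ ($V = 19 \left(-12\right) = -228$)
$f{\left(5 \cdot 1 - 5,-1 \right)} V = \left(48 + 12 \left(5 \cdot 1 - 5\right)\right) \left(-228\right) = \left(48 + 12 \left(5 - 5\right)\right) \left(-228\right) = \left(48 + 12 \cdot 0\right) \left(-228\right) = \left(48 + 0\right) \left(-228\right) = 48 \left(-228\right) = -10944$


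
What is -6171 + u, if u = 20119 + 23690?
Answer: 37638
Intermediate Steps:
u = 43809
-6171 + u = -6171 + 43809 = 37638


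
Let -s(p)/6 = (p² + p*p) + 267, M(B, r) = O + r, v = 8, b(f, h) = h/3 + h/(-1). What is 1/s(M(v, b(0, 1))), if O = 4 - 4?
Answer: -3/4822 ≈ -0.00062215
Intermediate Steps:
b(f, h) = -2*h/3 (b(f, h) = h*(⅓) + h*(-1) = h/3 - h = -2*h/3)
O = 0
M(B, r) = r (M(B, r) = 0 + r = r)
s(p) = -1602 - 12*p² (s(p) = -6*((p² + p*p) + 267) = -6*((p² + p²) + 267) = -6*(2*p² + 267) = -6*(267 + 2*p²) = -1602 - 12*p²)
1/s(M(v, b(0, 1))) = 1/(-1602 - 12*(-⅔*1)²) = 1/(-1602 - 12*(-⅔)²) = 1/(-1602 - 12*4/9) = 1/(-1602 - 16/3) = 1/(-4822/3) = -3/4822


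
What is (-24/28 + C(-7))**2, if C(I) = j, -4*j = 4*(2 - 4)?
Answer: 64/49 ≈ 1.3061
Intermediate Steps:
j = 2 (j = -(2 - 4) = -(-2) = -1/4*(-8) = 2)
C(I) = 2
(-24/28 + C(-7))**2 = (-24/28 + 2)**2 = (-24*1/28 + 2)**2 = (-6/7 + 2)**2 = (8/7)**2 = 64/49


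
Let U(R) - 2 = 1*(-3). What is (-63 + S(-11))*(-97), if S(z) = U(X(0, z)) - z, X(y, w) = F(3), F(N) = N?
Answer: 5141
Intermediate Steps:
X(y, w) = 3
U(R) = -1 (U(R) = 2 + 1*(-3) = 2 - 3 = -1)
S(z) = -1 - z
(-63 + S(-11))*(-97) = (-63 + (-1 - 1*(-11)))*(-97) = (-63 + (-1 + 11))*(-97) = (-63 + 10)*(-97) = -53*(-97) = 5141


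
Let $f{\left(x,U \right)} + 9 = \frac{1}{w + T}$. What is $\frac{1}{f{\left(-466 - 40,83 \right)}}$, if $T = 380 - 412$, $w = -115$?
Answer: $- \frac{147}{1324} \approx -0.11103$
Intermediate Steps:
$T = -32$
$f{\left(x,U \right)} = - \frac{1324}{147}$ ($f{\left(x,U \right)} = -9 + \frac{1}{-115 - 32} = -9 + \frac{1}{-147} = -9 - \frac{1}{147} = - \frac{1324}{147}$)
$\frac{1}{f{\left(-466 - 40,83 \right)}} = \frac{1}{- \frac{1324}{147}} = - \frac{147}{1324}$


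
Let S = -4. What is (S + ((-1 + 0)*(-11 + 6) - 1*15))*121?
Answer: -1694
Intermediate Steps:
(S + ((-1 + 0)*(-11 + 6) - 1*15))*121 = (-4 + ((-1 + 0)*(-11 + 6) - 1*15))*121 = (-4 + (-1*(-5) - 15))*121 = (-4 + (5 - 15))*121 = (-4 - 10)*121 = -14*121 = -1694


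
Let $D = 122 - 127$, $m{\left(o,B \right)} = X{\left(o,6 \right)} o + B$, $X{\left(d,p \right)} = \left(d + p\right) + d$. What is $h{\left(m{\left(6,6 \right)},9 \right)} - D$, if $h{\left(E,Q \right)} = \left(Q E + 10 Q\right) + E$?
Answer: $1235$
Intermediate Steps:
$X{\left(d,p \right)} = p + 2 d$
$m{\left(o,B \right)} = B + o \left(6 + 2 o\right)$ ($m{\left(o,B \right)} = \left(6 + 2 o\right) o + B = o \left(6 + 2 o\right) + B = B + o \left(6 + 2 o\right)$)
$h{\left(E,Q \right)} = E + 10 Q + E Q$ ($h{\left(E,Q \right)} = \left(E Q + 10 Q\right) + E = \left(10 Q + E Q\right) + E = E + 10 Q + E Q$)
$D = -5$ ($D = 122 - 127 = -5$)
$h{\left(m{\left(6,6 \right)},9 \right)} - D = \left(\left(6 + 2 \cdot 6 \left(3 + 6\right)\right) + 10 \cdot 9 + \left(6 + 2 \cdot 6 \left(3 + 6\right)\right) 9\right) - -5 = \left(\left(6 + 2 \cdot 6 \cdot 9\right) + 90 + \left(6 + 2 \cdot 6 \cdot 9\right) 9\right) + 5 = \left(\left(6 + 108\right) + 90 + \left(6 + 108\right) 9\right) + 5 = \left(114 + 90 + 114 \cdot 9\right) + 5 = \left(114 + 90 + 1026\right) + 5 = 1230 + 5 = 1235$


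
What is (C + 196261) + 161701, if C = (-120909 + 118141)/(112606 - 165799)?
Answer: 19041075434/53193 ≈ 3.5796e+5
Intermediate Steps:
C = 2768/53193 (C = -2768/(-53193) = -2768*(-1/53193) = 2768/53193 ≈ 0.052037)
(C + 196261) + 161701 = (2768/53193 + 196261) + 161701 = 10439714141/53193 + 161701 = 19041075434/53193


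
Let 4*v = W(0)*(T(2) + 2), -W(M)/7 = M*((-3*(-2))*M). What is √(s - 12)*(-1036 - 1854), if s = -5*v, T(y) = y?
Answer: -5780*I*√3 ≈ -10011.0*I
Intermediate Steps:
W(M) = -42*M² (W(M) = -7*M*(-3*(-2))*M = -7*M*6*M = -42*M²)
v = 0 (v = ((-42*0²)*(2 + 2))/4 = (-42*0*4)/4 = (0*4)/4 = (¼)*0 = 0)
s = 0 (s = -5*0 = 0)
√(s - 12)*(-1036 - 1854) = √(0 - 12)*(-1036 - 1854) = √(-12)*(-2890) = (2*I*√3)*(-2890) = -5780*I*√3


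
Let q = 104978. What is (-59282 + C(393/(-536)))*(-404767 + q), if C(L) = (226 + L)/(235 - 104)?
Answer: 1247848979200341/70216 ≈ 1.7772e+10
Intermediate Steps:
C(L) = 226/131 + L/131 (C(L) = (226 + L)/131 = (226 + L)*(1/131) = 226/131 + L/131)
(-59282 + C(393/(-536)))*(-404767 + q) = (-59282 + (226/131 + (393/(-536))/131))*(-404767 + 104978) = (-59282 + (226/131 + (393*(-1/536))/131))*(-299789) = (-59282 + (226/131 + (1/131)*(-393/536)))*(-299789) = (-59282 + (226/131 - 3/536))*(-299789) = (-59282 + 120743/70216)*(-299789) = -4162424169/70216*(-299789) = 1247848979200341/70216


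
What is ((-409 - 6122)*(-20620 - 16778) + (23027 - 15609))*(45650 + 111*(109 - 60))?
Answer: 12478680140284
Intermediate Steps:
((-409 - 6122)*(-20620 - 16778) + (23027 - 15609))*(45650 + 111*(109 - 60)) = (-6531*(-37398) + 7418)*(45650 + 111*49) = (244246338 + 7418)*(45650 + 5439) = 244253756*51089 = 12478680140284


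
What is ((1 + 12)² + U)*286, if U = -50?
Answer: 34034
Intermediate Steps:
((1 + 12)² + U)*286 = ((1 + 12)² - 50)*286 = (13² - 50)*286 = (169 - 50)*286 = 119*286 = 34034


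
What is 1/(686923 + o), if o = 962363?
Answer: 1/1649286 ≈ 6.0632e-7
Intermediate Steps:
1/(686923 + o) = 1/(686923 + 962363) = 1/1649286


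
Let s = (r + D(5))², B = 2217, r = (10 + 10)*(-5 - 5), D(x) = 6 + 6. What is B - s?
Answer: -33127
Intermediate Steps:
D(x) = 12
r = -200 (r = 20*(-10) = -200)
s = 35344 (s = (-200 + 12)² = (-188)² = 35344)
B - s = 2217 - 1*35344 = 2217 - 35344 = -33127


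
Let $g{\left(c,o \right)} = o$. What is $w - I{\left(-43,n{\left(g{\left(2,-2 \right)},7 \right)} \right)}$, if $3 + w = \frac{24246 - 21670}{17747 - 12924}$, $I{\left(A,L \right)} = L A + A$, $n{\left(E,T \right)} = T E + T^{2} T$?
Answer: $\frac{9775211}{689} \approx 14188.0$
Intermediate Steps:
$n{\left(E,T \right)} = T^{3} + E T$ ($n{\left(E,T \right)} = E T + T^{3} = T^{3} + E T$)
$I{\left(A,L \right)} = A + A L$ ($I{\left(A,L \right)} = A L + A = A + A L$)
$w = - \frac{1699}{689}$ ($w = -3 + \frac{24246 - 21670}{17747 - 12924} = -3 + \frac{2576}{4823} = -3 + 2576 \cdot \frac{1}{4823} = -3 + \frac{368}{689} = - \frac{1699}{689} \approx -2.4659$)
$w - I{\left(-43,n{\left(g{\left(2,-2 \right)},7 \right)} \right)} = - \frac{1699}{689} - - 43 \left(1 + 7 \left(-2 + 7^{2}\right)\right) = - \frac{1699}{689} - - 43 \left(1 + 7 \left(-2 + 49\right)\right) = - \frac{1699}{689} - - 43 \left(1 + 7 \cdot 47\right) = - \frac{1699}{689} - - 43 \left(1 + 329\right) = - \frac{1699}{689} - \left(-43\right) 330 = - \frac{1699}{689} - -14190 = - \frac{1699}{689} + 14190 = \frac{9775211}{689}$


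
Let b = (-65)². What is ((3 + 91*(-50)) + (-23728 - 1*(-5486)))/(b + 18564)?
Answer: -1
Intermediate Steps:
b = 4225
((3 + 91*(-50)) + (-23728 - 1*(-5486)))/(b + 18564) = ((3 + 91*(-50)) + (-23728 - 1*(-5486)))/(4225 + 18564) = ((3 - 4550) + (-23728 + 5486))/22789 = (-4547 - 18242)*(1/22789) = -22789*1/22789 = -1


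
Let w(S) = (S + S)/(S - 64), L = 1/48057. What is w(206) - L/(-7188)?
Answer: 71159345567/24525793836 ≈ 2.9014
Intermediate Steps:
L = 1/48057 ≈ 2.0809e-5
w(S) = 2*S/(-64 + S) (w(S) = (2*S)/(-64 + S) = 2*S/(-64 + S))
w(206) - L/(-7188) = 2*206/(-64 + 206) - 1/(48057*(-7188)) = 2*206/142 - (-1)/(48057*7188) = 2*206*(1/142) - 1*(-1/345433716) = 206/71 + 1/345433716 = 71159345567/24525793836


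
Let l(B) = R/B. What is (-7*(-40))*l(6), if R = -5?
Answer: -700/3 ≈ -233.33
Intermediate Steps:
l(B) = -5/B
(-7*(-40))*l(6) = (-7*(-40))*(-5/6) = 280*(-5*1/6) = 280*(-5/6) = -700/3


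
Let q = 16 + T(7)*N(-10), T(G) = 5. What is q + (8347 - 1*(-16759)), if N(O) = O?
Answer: 25072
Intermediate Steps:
q = -34 (q = 16 + 5*(-10) = 16 - 50 = -34)
q + (8347 - 1*(-16759)) = -34 + (8347 - 1*(-16759)) = -34 + (8347 + 16759) = -34 + 25106 = 25072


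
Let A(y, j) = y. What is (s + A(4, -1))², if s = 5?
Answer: 81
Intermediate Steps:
(s + A(4, -1))² = (5 + 4)² = 9² = 81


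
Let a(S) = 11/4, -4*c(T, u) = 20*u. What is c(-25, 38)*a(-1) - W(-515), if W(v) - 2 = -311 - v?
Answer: -1457/2 ≈ -728.50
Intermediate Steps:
c(T, u) = -5*u
a(S) = 11/4 (a(S) = 11*(¼) = 11/4)
W(v) = -309 - v (W(v) = 2 + (-311 - v) = -309 - v)
c(-25, 38)*a(-1) - W(-515) = -5*38*(11/4) - (-309 - 1*(-515)) = -190*11/4 - (-309 + 515) = -1045/2 - 1*206 = -1045/2 - 206 = -1457/2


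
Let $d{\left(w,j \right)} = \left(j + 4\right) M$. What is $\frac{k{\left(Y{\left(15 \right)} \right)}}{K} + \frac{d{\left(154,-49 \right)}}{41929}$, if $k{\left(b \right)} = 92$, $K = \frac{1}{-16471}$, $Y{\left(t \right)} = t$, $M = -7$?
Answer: $- \frac{63536355113}{41929} \approx -1.5153 \cdot 10^{6}$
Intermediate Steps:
$K = - \frac{1}{16471} \approx -6.0713 \cdot 10^{-5}$
$d{\left(w,j \right)} = -28 - 7 j$ ($d{\left(w,j \right)} = \left(j + 4\right) \left(-7\right) = \left(4 + j\right) \left(-7\right) = -28 - 7 j$)
$\frac{k{\left(Y{\left(15 \right)} \right)}}{K} + \frac{d{\left(154,-49 \right)}}{41929} = \frac{92}{- \frac{1}{16471}} + \frac{-28 - -343}{41929} = 92 \left(-16471\right) + \left(-28 + 343\right) \frac{1}{41929} = -1515332 + 315 \cdot \frac{1}{41929} = -1515332 + \frac{315}{41929} = - \frac{63536355113}{41929}$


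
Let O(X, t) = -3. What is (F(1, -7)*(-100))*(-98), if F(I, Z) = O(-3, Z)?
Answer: -29400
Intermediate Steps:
F(I, Z) = -3
(F(1, -7)*(-100))*(-98) = -3*(-100)*(-98) = 300*(-98) = -29400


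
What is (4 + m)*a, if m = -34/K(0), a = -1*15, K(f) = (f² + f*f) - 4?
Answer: -375/2 ≈ -187.50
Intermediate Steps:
K(f) = -4 + 2*f² (K(f) = (f² + f²) - 4 = 2*f² - 4 = -4 + 2*f²)
a = -15
m = 17/2 (m = -34/(-4 + 2*0²) = -34/(-4 + 2*0) = -34/(-4 + 0) = -34/(-4) = -34*(-¼) = 17/2 ≈ 8.5000)
(4 + m)*a = (4 + 17/2)*(-15) = (25/2)*(-15) = -375/2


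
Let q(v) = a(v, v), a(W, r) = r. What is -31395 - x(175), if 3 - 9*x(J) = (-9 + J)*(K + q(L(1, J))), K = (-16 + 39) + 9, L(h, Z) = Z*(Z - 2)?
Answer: 4748404/9 ≈ 5.2760e+5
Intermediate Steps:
L(h, Z) = Z*(-2 + Z)
K = 32 (K = 23 + 9 = 32)
q(v) = v
x(J) = 1/3 - (-9 + J)*(32 + J*(-2 + J))/9
-31395 - x(175) = -31395 - (97/3 - 50/9*175 - 1/9*175**3 + (11/9)*175**2) = -31395 - (97/3 - 8750/9 - 1/9*5359375 + (11/9)*30625) = -31395 - (97/3 - 8750/9 - 5359375/9 + 336875/9) = -31395 - 1*(-5030959/9) = -31395 + 5030959/9 = 4748404/9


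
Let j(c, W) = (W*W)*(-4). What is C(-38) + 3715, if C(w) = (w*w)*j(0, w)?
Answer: -8336829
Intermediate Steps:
j(c, W) = -4*W**2 (j(c, W) = W**2*(-4) = -4*W**2)
C(w) = -4*w**4 (C(w) = (w*w)*(-4*w**2) = w**2*(-4*w**2) = -4*w**4)
C(-38) + 3715 = -4*(-38)**4 + 3715 = -4*2085136 + 3715 = -8340544 + 3715 = -8336829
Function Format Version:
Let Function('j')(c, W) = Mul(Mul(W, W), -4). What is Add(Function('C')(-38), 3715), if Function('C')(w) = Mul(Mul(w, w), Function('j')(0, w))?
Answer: -8336829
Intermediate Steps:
Function('j')(c, W) = Mul(-4, Pow(W, 2)) (Function('j')(c, W) = Mul(Pow(W, 2), -4) = Mul(-4, Pow(W, 2)))
Function('C')(w) = Mul(-4, Pow(w, 4)) (Function('C')(w) = Mul(Mul(w, w), Mul(-4, Pow(w, 2))) = Mul(Pow(w, 2), Mul(-4, Pow(w, 2))) = Mul(-4, Pow(w, 4)))
Add(Function('C')(-38), 3715) = Add(Mul(-4, Pow(-38, 4)), 3715) = Add(Mul(-4, 2085136), 3715) = Add(-8340544, 3715) = -8336829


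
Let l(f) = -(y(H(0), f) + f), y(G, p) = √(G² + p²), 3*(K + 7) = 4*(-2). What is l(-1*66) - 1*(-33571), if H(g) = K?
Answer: 33637 - √40045/3 ≈ 33570.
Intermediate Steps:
K = -29/3 (K = -7 + (4*(-2))/3 = -7 + (⅓)*(-8) = -7 - 8/3 = -29/3 ≈ -9.6667)
H(g) = -29/3
l(f) = -f - √(841/9 + f²) (l(f) = -(√((-29/3)² + f²) + f) = -(√(841/9 + f²) + f) = -(f + √(841/9 + f²)) = -f - √(841/9 + f²))
l(-1*66) - 1*(-33571) = (-(-1)*66 - √(841 + 9*(-1*66)²)/3) - 1*(-33571) = (-1*(-66) - √(841 + 9*(-66)²)/3) + 33571 = (66 - √(841 + 9*4356)/3) + 33571 = (66 - √(841 + 39204)/3) + 33571 = (66 - √40045/3) + 33571 = 33637 - √40045/3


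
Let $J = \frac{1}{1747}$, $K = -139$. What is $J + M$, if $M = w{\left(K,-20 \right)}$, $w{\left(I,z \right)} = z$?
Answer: $- \frac{34939}{1747} \approx -19.999$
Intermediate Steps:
$M = -20$
$J = \frac{1}{1747} \approx 0.00057241$
$J + M = \frac{1}{1747} - 20 = - \frac{34939}{1747}$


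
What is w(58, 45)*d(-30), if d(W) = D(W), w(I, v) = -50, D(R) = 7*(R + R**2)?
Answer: -304500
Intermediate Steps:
D(R) = 7*R + 7*R**2
d(W) = 7*W*(1 + W)
w(58, 45)*d(-30) = -350*(-30)*(1 - 30) = -350*(-30)*(-29) = -50*6090 = -304500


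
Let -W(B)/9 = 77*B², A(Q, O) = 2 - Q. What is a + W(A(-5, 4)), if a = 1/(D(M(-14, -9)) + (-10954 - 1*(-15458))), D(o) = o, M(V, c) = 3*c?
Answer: -152025488/4477 ≈ -33957.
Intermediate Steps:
W(B) = -693*B²
a = 1/4477 (a = 1/(3*(-9) + (-10954 - 1*(-15458))) = 1/(-27 + (-10954 + 15458)) = 1/(-27 + 4504) = 1/4477 ≈ 0.00022336)
a + W(A(-5, 4)) = 1/4477 - 693*(2 - 1*(-5))² = 1/4477 - 693*(2 + 5)² = 1/4477 - 693*7² = 1/4477 - 693*49 = 1/4477 - 33957 = -152025488/4477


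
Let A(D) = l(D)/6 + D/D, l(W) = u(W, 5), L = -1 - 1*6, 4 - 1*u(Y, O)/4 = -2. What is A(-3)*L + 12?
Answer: -23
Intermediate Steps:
u(Y, O) = 24 (u(Y, O) = 16 - 4*(-2) = 16 + 8 = 24)
L = -7 (L = -1 - 6 = -7)
l(W) = 24
A(D) = 5 (A(D) = 24/6 + D/D = 24*(⅙) + 1 = 4 + 1 = 5)
A(-3)*L + 12 = 5*(-7) + 12 = -35 + 12 = -23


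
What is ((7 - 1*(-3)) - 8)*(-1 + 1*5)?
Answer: 8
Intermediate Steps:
((7 - 1*(-3)) - 8)*(-1 + 1*5) = ((7 + 3) - 8)*(-1 + 5) = (10 - 8)*4 = 2*4 = 8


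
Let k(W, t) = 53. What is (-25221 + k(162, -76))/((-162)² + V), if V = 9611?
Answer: -25168/35855 ≈ -0.70194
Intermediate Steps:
(-25221 + k(162, -76))/((-162)² + V) = (-25221 + 53)/((-162)² + 9611) = -25168/(26244 + 9611) = -25168/35855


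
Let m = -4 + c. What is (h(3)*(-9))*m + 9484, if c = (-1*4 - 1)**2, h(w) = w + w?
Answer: 8350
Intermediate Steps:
h(w) = 2*w
c = 25 (c = (-4 - 1)**2 = (-5)**2 = 25)
m = 21 (m = -4 + 25 = 21)
(h(3)*(-9))*m + 9484 = ((2*3)*(-9))*21 + 9484 = (6*(-9))*21 + 9484 = -54*21 + 9484 = -1134 + 9484 = 8350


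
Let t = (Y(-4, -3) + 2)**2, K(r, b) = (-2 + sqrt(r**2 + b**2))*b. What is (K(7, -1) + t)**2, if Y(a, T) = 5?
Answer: 2651 - 510*sqrt(2) ≈ 1929.8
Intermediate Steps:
K(r, b) = b*(-2 + sqrt(b**2 + r**2)) (K(r, b) = (-2 + sqrt(b**2 + r**2))*b = b*(-2 + sqrt(b**2 + r**2)))
t = 49 (t = (5 + 2)**2 = 7**2 = 49)
(K(7, -1) + t)**2 = (-(-2 + sqrt((-1)**2 + 7**2)) + 49)**2 = (-(-2 + sqrt(1 + 49)) + 49)**2 = (-(-2 + sqrt(50)) + 49)**2 = (-(-2 + 5*sqrt(2)) + 49)**2 = ((2 - 5*sqrt(2)) + 49)**2 = (51 - 5*sqrt(2))**2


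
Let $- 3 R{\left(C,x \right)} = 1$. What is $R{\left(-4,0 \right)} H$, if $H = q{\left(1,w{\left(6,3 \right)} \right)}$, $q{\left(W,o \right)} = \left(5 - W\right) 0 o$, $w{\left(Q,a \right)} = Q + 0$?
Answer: $0$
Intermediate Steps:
$w{\left(Q,a \right)} = Q$
$q{\left(W,o \right)} = 0$ ($q{\left(W,o \right)} = 0 o = 0$)
$R{\left(C,x \right)} = - \frac{1}{3}$ ($R{\left(C,x \right)} = \left(- \frac{1}{3}\right) 1 = - \frac{1}{3}$)
$H = 0$
$R{\left(-4,0 \right)} H = \left(- \frac{1}{3}\right) 0 = 0$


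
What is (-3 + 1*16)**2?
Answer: 169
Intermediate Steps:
(-3 + 1*16)**2 = (-3 + 16)**2 = 13**2 = 169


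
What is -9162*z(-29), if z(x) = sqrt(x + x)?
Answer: -9162*I*sqrt(58) ≈ -69776.0*I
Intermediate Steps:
z(x) = sqrt(2)*sqrt(x) (z(x) = sqrt(2*x) = sqrt(2)*sqrt(x))
-9162*z(-29) = -9162*sqrt(2)*sqrt(-29) = -9162*sqrt(2)*I*sqrt(29) = -9162*I*sqrt(58)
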